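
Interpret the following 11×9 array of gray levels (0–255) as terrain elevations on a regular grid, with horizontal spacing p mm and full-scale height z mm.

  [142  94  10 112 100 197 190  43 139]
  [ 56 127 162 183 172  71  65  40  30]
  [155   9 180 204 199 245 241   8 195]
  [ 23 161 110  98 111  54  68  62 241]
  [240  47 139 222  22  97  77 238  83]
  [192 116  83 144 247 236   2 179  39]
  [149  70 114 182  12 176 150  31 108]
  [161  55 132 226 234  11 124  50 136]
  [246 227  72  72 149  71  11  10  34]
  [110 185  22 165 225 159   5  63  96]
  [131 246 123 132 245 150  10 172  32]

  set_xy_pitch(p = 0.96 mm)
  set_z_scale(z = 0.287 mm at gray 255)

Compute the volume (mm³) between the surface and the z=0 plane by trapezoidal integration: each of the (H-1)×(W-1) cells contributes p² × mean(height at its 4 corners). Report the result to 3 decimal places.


9.949

height_mm = gray/255 × 0.287; cell vol = 0.96² × mean(4 corners)
unit = 0.96² × 0.287 / (4×255) = 0.000259313 mm³ per gray-sum
row 0: Σ corner-gray over 8 cells = 3499  → 0.9073
row 1: Σ corner-gray over 8 cells = 4248  → 1.1016
row 2: Σ corner-gray over 8 cells = 4114  → 1.0668
row 3: Σ corner-gray over 8 cells = 3599  → 0.9333
row 4: Σ corner-gray over 8 cells = 4252  → 1.1026
row 5: Σ corner-gray over 8 cells = 3972  → 1.0300
row 6: Σ corner-gray over 8 cells = 3688  → 0.9563
row 7: Σ corner-gray over 8 cells = 3465  → 0.8985
row 8: Σ corner-gray over 8 cells = 3358  → 0.8708
row 9: Σ corner-gray over 8 cells = 4173  → 1.0821
Σ rows: total corner-gray = 38368  → 9.9493 mm³


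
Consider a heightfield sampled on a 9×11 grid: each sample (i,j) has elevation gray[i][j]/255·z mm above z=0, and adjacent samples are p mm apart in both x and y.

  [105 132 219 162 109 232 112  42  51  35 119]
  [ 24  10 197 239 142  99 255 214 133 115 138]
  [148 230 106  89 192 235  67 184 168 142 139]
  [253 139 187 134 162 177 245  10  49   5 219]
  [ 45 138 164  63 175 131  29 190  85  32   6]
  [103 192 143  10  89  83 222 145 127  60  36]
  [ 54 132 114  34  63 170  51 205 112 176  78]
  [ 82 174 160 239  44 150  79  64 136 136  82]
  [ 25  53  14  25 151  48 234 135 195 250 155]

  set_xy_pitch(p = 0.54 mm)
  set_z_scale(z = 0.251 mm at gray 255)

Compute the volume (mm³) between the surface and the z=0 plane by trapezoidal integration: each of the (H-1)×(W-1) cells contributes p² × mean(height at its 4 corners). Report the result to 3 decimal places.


2.912

height_mm = gray/255 × 0.251; cell vol = 0.54² × mean(4 corners)
unit = 0.54² × 0.251 / (4×255) = 7.17565e-05 mm³ per gray-sum
row 0: Σ corner-gray over 10 cells = 5382  → 0.3862
row 1: Σ corner-gray over 10 cells = 6083  → 0.4365
row 2: Σ corner-gray over 10 cells = 5801  → 0.4163
row 3: Σ corner-gray over 10 cells = 4753  → 0.3411
row 4: Σ corner-gray over 10 cells = 4346  → 0.3119
row 5: Σ corner-gray over 10 cells = 4527  → 0.3248
row 6: Σ corner-gray over 10 cells = 4774  → 0.3426
row 7: Σ corner-gray over 10 cells = 4918  → 0.3529
Σ rows: total corner-gray = 40584  → 2.9122 mm³


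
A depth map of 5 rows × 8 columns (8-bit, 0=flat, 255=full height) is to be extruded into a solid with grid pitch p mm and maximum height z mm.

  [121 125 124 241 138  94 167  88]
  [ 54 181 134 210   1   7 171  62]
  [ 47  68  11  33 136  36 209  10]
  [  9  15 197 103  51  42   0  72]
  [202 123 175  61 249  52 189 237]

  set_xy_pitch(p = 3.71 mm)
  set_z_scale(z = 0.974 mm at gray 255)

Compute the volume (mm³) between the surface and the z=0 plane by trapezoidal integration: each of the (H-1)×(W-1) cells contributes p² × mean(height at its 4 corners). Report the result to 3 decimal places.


height_mm = gray/255 × 0.974; cell vol = 3.71² × mean(4 corners)
unit = 3.71² × 0.974 / (4×255) = 0.0131434 mm³ per gray-sum
row 0: Σ corner-gray over 7 cells = 3511  → 46.1464
row 1: Σ corner-gray over 7 cells = 2567  → 33.7390
row 2: Σ corner-gray over 7 cells = 1940  → 25.4981
row 3: Σ corner-gray over 7 cells = 3034  → 39.8770
Σ rows: total corner-gray = 11052  → 145.2605 mm³

145.260


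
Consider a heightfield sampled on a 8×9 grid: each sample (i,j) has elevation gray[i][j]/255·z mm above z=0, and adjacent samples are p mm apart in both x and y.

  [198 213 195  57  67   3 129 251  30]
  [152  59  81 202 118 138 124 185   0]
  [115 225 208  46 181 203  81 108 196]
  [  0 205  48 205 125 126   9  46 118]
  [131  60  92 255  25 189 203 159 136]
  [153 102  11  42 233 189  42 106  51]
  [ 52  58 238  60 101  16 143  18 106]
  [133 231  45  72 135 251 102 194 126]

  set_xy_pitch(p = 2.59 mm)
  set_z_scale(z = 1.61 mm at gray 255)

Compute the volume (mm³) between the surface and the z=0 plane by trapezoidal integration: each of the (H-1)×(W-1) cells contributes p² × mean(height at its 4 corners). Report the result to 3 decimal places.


height_mm = gray/255 × 1.61; cell vol = 2.59² × mean(4 corners)
unit = 2.59² × 1.61 / (4×255) = 0.0105883 mm³ per gray-sum
row 0: Σ corner-gray over 8 cells = 4024  → 42.6072
row 1: Σ corner-gray over 8 cells = 4381  → 46.3872
row 2: Σ corner-gray over 8 cells = 4061  → 42.9990
row 3: Σ corner-gray over 8 cells = 3879  → 41.0719
row 4: Σ corner-gray over 8 cells = 3887  → 41.1566
row 5: Σ corner-gray over 8 cells = 3080  → 32.6119
row 6: Σ corner-gray over 8 cells = 3745  → 39.6531
Σ rows: total corner-gray = 27057  → 286.4870 mm³

286.487


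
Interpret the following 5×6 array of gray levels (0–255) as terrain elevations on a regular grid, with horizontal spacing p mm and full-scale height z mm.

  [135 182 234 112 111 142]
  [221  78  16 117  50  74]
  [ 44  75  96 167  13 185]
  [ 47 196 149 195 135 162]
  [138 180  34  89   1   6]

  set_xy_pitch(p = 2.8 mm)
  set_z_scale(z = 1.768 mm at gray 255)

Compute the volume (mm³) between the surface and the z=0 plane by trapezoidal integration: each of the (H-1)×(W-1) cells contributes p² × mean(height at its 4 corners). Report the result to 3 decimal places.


121.230

height_mm = gray/255 × 1.768; cell vol = 2.8² × mean(4 corners)
unit = 2.8² × 1.768 / (4×255) = 0.0135893 mm³ per gray-sum
row 0: Σ corner-gray over 5 cells = 2372  → 32.2339
row 1: Σ corner-gray over 5 cells = 1748  → 23.7542
row 2: Σ corner-gray over 5 cells = 2490  → 33.8374
row 3: Σ corner-gray over 5 cells = 2311  → 31.4049
Σ rows: total corner-gray = 8921  → 121.2304 mm³


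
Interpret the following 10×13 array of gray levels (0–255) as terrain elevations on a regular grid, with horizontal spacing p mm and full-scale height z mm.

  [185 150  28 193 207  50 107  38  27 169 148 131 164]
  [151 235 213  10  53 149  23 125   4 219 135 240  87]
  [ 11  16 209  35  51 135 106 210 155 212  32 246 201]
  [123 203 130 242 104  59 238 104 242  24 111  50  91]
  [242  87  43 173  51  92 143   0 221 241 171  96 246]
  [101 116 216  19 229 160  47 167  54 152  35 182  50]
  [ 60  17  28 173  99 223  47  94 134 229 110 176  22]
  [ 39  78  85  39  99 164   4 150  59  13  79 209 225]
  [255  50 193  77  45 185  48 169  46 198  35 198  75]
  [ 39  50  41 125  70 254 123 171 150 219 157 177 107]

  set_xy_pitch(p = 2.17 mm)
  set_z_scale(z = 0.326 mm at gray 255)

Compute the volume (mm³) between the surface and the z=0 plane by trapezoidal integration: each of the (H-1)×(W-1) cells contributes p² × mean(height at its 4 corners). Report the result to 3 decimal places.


height_mm = gray/255 × 0.326; cell vol = 2.17² × mean(4 corners)
unit = 2.17² × 0.326 / (4×255) = 0.001505 mm³ per gray-sum
row 0: Σ corner-gray over 12 cells = 5895  → 8.8720
row 1: Σ corner-gray over 12 cells = 6076  → 9.1444
row 2: Σ corner-gray over 12 cells = 6254  → 9.4123
row 3: Σ corner-gray over 12 cells = 6352  → 9.5598
row 4: Σ corner-gray over 12 cells = 6029  → 9.0737
row 5: Σ corner-gray over 12 cells = 5647  → 8.4987
row 6: Σ corner-gray over 12 cells = 4964  → 7.4708
row 7: Σ corner-gray over 12 cells = 5040  → 7.5852
row 8: Σ corner-gray over 12 cells = 6038  → 9.0872
Σ rows: total corner-gray = 52295  → 78.7040 mm³

78.704


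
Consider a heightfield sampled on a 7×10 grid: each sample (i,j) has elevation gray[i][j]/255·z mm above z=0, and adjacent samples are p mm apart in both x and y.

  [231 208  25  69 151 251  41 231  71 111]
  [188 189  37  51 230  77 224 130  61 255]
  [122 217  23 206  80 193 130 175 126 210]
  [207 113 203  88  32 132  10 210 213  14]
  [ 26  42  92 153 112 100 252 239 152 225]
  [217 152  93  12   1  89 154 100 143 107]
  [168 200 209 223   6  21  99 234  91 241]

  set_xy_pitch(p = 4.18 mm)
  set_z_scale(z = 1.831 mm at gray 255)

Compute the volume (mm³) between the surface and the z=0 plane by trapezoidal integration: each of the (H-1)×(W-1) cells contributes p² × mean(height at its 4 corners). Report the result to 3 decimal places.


887.526

height_mm = gray/255 × 1.831; cell vol = 4.18² × mean(4 corners)
unit = 4.18² × 1.831 / (4×255) = 0.0313647 mm³ per gray-sum
row 0: Σ corner-gray over 9 cells = 4877  → 152.9655
row 1: Σ corner-gray over 9 cells = 5073  → 159.1130
row 2: Σ corner-gray over 9 cells = 4855  → 152.2755
row 3: Σ corner-gray over 9 cells = 4758  → 149.2331
row 4: Σ corner-gray over 9 cells = 4347  → 136.3422
row 5: Σ corner-gray over 9 cells = 4387  → 137.5968
Σ rows: total corner-gray = 28297  → 887.5261 mm³


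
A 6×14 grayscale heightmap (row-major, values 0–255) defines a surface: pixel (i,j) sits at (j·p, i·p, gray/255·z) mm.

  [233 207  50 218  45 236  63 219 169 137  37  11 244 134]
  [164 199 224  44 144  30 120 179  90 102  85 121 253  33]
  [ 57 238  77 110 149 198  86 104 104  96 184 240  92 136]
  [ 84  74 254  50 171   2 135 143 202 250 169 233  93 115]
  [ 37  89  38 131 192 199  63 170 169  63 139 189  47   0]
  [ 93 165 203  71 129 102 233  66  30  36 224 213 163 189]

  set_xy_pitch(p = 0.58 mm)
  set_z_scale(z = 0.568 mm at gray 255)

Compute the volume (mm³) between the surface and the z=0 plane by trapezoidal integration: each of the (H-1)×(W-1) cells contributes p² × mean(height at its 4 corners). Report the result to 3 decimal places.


height_mm = gray/255 × 0.568; cell vol = 0.58² × mean(4 corners)
unit = 0.58² × 0.568 / (4×255) = 0.000187329 mm³ per gray-sum
row 0: Σ corner-gray over 13 cells = 7018  → 1.3147
row 1: Σ corner-gray over 13 cells = 6928  → 1.2978
row 2: Σ corner-gray over 13 cells = 7300  → 1.3675
row 3: Σ corner-gray over 13 cells = 6766  → 1.2675
row 4: Σ corner-gray over 13 cells = 6567  → 1.2302
Σ rows: total corner-gray = 34579  → 6.4776 mm³

6.478


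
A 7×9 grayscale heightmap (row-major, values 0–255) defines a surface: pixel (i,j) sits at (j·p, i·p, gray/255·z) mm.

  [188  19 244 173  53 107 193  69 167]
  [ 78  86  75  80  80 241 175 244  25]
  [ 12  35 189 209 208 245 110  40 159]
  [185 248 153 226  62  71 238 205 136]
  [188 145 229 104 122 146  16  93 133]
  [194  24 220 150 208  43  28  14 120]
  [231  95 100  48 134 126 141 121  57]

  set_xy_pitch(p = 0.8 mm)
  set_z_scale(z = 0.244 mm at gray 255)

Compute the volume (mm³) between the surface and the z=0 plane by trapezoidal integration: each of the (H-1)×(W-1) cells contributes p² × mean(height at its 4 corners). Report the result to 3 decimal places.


3.888

height_mm = gray/255 × 0.244; cell vol = 0.8² × mean(4 corners)
unit = 0.8² × 0.244 / (4×255) = 0.000153098 mm³ per gray-sum
row 0: Σ corner-gray over 8 cells = 4136  → 0.6332
row 1: Σ corner-gray over 8 cells = 4308  → 0.6595
row 2: Σ corner-gray over 8 cells = 4970  → 0.7609
row 3: Σ corner-gray over 8 cells = 4758  → 0.7284
row 4: Σ corner-gray over 8 cells = 3719  → 0.5694
row 5: Σ corner-gray over 8 cells = 3506  → 0.5368
Σ rows: total corner-gray = 25397  → 3.8882 mm³


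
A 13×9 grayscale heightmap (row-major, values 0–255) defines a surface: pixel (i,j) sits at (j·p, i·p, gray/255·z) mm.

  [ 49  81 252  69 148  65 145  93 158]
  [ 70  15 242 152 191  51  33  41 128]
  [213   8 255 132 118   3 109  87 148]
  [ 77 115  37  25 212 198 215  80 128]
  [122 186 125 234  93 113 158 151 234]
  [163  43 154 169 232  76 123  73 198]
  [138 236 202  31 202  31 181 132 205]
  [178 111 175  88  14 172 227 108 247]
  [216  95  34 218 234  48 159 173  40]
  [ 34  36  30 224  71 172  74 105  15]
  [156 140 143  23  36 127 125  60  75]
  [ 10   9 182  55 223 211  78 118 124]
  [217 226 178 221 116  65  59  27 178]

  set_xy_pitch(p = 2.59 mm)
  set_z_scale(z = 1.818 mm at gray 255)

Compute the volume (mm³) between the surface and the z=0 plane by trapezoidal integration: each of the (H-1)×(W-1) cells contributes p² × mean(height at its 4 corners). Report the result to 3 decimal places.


height_mm = gray/255 × 1.818; cell vol = 2.59² × mean(4 corners)
unit = 2.59² × 1.818 / (4×255) = 0.0119562 mm³ per gray-sum
row 0: Σ corner-gray over 8 cells = 3561  → 42.5760
row 1: Σ corner-gray over 8 cells = 3433  → 41.0456
row 2: Σ corner-gray over 8 cells = 3754  → 44.8836
row 3: Σ corner-gray over 8 cells = 4445  → 53.1453
row 4: Σ corner-gray over 8 cells = 4577  → 54.7235
row 5: Σ corner-gray over 8 cells = 4474  → 53.4920
row 6: Σ corner-gray over 8 cells = 4588  → 54.8551
row 7: Σ corner-gray over 8 cells = 4393  → 52.5236
row 8: Σ corner-gray over 8 cells = 3651  → 43.6521
row 9: Σ corner-gray over 8 cells = 3012  → 36.0121
row 10: Σ corner-gray over 8 cells = 3425  → 40.9500
row 11: Σ corner-gray over 8 cells = 4065  → 48.6020
Σ rows: total corner-gray = 47378  → 566.4609 mm³

566.461


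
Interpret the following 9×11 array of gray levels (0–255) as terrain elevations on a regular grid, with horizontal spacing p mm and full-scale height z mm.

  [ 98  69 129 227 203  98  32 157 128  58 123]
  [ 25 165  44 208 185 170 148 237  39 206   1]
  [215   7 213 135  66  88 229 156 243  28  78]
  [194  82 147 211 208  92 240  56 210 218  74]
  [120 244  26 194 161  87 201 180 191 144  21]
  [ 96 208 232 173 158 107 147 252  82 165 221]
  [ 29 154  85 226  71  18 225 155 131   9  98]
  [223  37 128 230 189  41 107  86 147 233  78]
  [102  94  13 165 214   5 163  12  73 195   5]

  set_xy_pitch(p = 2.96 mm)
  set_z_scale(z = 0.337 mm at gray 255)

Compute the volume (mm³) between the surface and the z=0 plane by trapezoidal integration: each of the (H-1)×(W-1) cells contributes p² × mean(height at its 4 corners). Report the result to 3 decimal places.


height_mm = gray/255 × 0.337; cell vol = 2.96² × mean(4 corners)
unit = 2.96² × 0.337 / (4×255) = 0.00289476 mm³ per gray-sum
row 0: Σ corner-gray over 10 cells = 5253  → 15.2062
row 1: Σ corner-gray over 10 cells = 5453  → 15.7851
row 2: Σ corner-gray over 10 cells = 5819  → 16.8446
row 3: Σ corner-gray over 10 cells = 6193  → 17.9273
row 4: Σ corner-gray over 10 cells = 6362  → 18.4165
row 5: Σ corner-gray over 10 cells = 5640  → 16.3265
row 6: Σ corner-gray over 10 cells = 4972  → 14.3928
row 7: Σ corner-gray over 10 cells = 4672  → 13.5243
Σ rows: total corner-gray = 44364  → 128.4233 mm³

128.423


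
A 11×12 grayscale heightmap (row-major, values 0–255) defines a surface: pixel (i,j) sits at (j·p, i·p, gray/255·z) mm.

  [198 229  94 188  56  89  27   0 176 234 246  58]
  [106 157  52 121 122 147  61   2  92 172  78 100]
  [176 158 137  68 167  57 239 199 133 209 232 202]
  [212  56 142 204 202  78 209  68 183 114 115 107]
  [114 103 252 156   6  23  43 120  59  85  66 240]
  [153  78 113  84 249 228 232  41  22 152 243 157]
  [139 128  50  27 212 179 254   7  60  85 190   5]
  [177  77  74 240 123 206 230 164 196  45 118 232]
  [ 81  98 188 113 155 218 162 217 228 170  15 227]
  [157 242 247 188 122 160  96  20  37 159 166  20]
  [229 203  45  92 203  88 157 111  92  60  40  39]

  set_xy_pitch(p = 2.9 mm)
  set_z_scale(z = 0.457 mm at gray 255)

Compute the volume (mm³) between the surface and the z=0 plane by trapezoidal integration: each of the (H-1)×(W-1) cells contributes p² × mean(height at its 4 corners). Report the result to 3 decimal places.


height_mm = gray/255 × 0.457; cell vol = 2.9² × mean(4 corners)
unit = 2.9² × 0.457 / (4×255) = 0.00376801 mm³ per gray-sum
row 0: Σ corner-gray over 11 cells = 5148  → 19.3977
row 1: Σ corner-gray over 11 cells = 5790  → 21.8168
row 2: Σ corner-gray over 11 cells = 6637  → 25.0083
row 3: Σ corner-gray over 11 cells = 5241  → 19.7481
row 4: Σ corner-gray over 11 cells = 5374  → 20.2493
row 5: Σ corner-gray over 11 cells = 5722  → 21.5606
row 6: Σ corner-gray over 11 cells = 5883  → 22.1672
row 7: Σ corner-gray over 11 cells = 6791  → 25.5886
row 8: Σ corner-gray over 11 cells = 6487  → 24.4431
row 9: Σ corner-gray over 11 cells = 5501  → 20.7278
Σ rows: total corner-gray = 58574  → 220.7074 mm³

220.707


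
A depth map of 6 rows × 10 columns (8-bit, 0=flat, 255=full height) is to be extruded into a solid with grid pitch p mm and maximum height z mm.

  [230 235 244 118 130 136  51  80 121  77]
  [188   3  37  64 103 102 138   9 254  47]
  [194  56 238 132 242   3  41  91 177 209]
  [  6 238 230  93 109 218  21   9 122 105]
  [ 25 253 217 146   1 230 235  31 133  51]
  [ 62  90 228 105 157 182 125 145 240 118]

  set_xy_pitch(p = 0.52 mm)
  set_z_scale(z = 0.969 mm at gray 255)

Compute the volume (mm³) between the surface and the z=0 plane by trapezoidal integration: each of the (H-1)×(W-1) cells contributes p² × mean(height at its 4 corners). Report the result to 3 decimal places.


5.861

height_mm = gray/255 × 0.969; cell vol = 0.52² × mean(4 corners)
unit = 0.52² × 0.969 / (4×255) = 0.00025688 mm³ per gray-sum
row 0: Σ corner-gray over 9 cells = 4192  → 1.0768
row 1: Σ corner-gray over 9 cells = 4018  → 1.0321
row 2: Σ corner-gray over 9 cells = 4554  → 1.1698
row 3: Σ corner-gray over 9 cells = 4759  → 1.2225
row 4: Σ corner-gray over 9 cells = 5292  → 1.3594
Σ rows: total corner-gray = 22815  → 5.8607 mm³


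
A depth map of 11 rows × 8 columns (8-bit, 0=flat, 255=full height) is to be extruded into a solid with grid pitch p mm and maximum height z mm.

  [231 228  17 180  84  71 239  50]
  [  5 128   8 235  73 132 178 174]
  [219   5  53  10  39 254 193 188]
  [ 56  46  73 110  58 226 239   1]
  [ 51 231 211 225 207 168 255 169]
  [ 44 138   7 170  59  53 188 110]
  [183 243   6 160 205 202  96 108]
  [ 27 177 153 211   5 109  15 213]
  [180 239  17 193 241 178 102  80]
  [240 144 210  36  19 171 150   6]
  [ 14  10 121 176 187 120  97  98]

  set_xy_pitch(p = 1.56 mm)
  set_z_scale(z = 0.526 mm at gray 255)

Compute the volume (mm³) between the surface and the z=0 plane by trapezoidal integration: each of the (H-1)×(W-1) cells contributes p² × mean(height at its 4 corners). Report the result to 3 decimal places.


45.903

height_mm = gray/255 × 0.526; cell vol = 1.56² × mean(4 corners)
unit = 1.56² × 0.526 / (4×255) = 0.00125497 mm³ per gray-sum
row 0: Σ corner-gray over 7 cells = 3606  → 4.5254
row 1: Σ corner-gray over 7 cells = 3202  → 4.0184
row 2: Σ corner-gray over 7 cells = 3076  → 3.8603
row 3: Σ corner-gray over 7 cells = 4375  → 5.4905
row 4: Σ corner-gray over 7 cells = 4198  → 5.2684
row 5: Σ corner-gray over 7 cells = 3499  → 4.3912
row 6: Σ corner-gray over 7 cells = 3695  → 4.6371
row 7: Σ corner-gray over 7 cells = 3780  → 4.7438
row 8: Σ corner-gray over 7 cells = 3906  → 4.9019
row 9: Σ corner-gray over 7 cells = 3240  → 4.0661
Σ rows: total corner-gray = 36577  → 45.9032 mm³


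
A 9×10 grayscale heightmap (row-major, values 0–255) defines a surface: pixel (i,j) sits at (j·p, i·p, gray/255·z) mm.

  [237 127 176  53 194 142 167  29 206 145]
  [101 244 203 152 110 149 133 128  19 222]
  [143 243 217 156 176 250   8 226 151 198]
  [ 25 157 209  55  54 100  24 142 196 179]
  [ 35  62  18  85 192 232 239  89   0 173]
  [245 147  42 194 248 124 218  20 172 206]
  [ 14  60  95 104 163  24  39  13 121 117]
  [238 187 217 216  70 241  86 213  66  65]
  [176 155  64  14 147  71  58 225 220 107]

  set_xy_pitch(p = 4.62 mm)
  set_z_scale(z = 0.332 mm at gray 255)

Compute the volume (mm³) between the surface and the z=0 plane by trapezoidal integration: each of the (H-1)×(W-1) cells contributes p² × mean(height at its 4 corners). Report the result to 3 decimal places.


268.718

height_mm = gray/255 × 0.332; cell vol = 4.62² × mean(4 corners)
unit = 4.62² × 0.332 / (4×255) = 0.00694739 mm³ per gray-sum
row 0: Σ corner-gray over 9 cells = 5169  → 35.9111
row 1: Σ corner-gray over 9 cells = 5794  → 40.2532
row 2: Σ corner-gray over 9 cells = 5273  → 36.6336
row 3: Σ corner-gray over 9 cells = 4120  → 28.6233
row 4: Σ corner-gray over 9 cells = 4823  → 33.5073
row 5: Σ corner-gray over 9 cells = 4150  → 28.8317
row 6: Σ corner-gray over 9 cells = 4264  → 29.6237
row 7: Σ corner-gray over 9 cells = 5086  → 35.3344
Σ rows: total corner-gray = 38679  → 268.7182 mm³


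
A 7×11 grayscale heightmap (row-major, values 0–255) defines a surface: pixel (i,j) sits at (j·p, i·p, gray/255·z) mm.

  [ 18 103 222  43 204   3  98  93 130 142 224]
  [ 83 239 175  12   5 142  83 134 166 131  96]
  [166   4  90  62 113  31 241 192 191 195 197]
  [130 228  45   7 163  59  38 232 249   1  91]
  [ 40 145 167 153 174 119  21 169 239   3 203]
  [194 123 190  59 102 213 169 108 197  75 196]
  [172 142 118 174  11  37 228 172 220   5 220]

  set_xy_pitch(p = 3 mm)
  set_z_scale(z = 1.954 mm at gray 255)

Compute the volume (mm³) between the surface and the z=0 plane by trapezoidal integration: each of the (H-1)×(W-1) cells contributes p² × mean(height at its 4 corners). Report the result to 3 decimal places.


height_mm = gray/255 × 1.954; cell vol = 3² × mean(4 corners)
unit = 3² × 1.954 / (4×255) = 0.0172412 mm³ per gray-sum
row 0: Σ corner-gray over 10 cells = 4671  → 80.5335
row 1: Σ corner-gray over 10 cells = 4954  → 85.4128
row 2: Σ corner-gray over 10 cells = 4866  → 83.8956
row 3: Σ corner-gray over 10 cells = 4888  → 84.2749
row 4: Σ corner-gray over 10 cells = 5485  → 94.5679
row 5: Σ corner-gray over 10 cells = 5468  → 94.2748
Σ rows: total corner-gray = 30332  → 522.9594 mm³

522.959


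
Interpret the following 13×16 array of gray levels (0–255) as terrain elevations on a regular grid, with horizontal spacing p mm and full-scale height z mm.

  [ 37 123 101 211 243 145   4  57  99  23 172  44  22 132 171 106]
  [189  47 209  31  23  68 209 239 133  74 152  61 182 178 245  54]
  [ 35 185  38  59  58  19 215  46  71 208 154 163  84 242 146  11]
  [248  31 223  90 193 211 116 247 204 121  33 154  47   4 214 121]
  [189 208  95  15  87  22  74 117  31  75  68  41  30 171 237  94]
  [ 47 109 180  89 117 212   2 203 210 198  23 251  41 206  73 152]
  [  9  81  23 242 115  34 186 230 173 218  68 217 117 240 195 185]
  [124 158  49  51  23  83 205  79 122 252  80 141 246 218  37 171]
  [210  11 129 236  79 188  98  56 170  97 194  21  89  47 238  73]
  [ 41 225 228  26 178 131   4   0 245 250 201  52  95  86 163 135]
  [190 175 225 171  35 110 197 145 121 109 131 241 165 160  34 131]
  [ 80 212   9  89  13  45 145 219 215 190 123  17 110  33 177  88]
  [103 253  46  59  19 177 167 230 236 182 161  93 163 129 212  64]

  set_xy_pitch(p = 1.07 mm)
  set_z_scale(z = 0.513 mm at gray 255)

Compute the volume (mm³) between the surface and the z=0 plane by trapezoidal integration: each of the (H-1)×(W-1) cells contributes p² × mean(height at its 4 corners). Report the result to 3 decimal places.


height_mm = gray/255 × 0.513; cell vol = 1.07² × mean(4 corners)
unit = 1.07² × 0.513 / (4×255) = 0.000575817 mm³ per gray-sum
row 0: Σ corner-gray over 15 cells = 7182  → 4.1355
row 1: Σ corner-gray over 15 cells = 7367  → 4.2420
row 2: Σ corner-gray over 15 cells = 7567  → 4.3572
row 3: Σ corner-gray over 15 cells = 6970  → 4.0134
row 4: Σ corner-gray over 15 cells = 6852  → 3.9455
row 5: Σ corner-gray over 15 cells = 8499  → 4.8939
row 6: Σ corner-gray over 15 cells = 8255  → 4.7534
row 7: Σ corner-gray over 15 cells = 7372  → 4.2449
row 8: Σ corner-gray over 15 cells = 7533  → 4.3376
row 9: Σ corner-gray over 15 cells = 8303  → 4.7810
row 10: Σ corner-gray over 15 cells = 7721  → 4.4459
row 11: Σ corner-gray over 15 cells = 7783  → 4.4816
Σ rows: total corner-gray = 91404  → 52.6320 mm³

52.632


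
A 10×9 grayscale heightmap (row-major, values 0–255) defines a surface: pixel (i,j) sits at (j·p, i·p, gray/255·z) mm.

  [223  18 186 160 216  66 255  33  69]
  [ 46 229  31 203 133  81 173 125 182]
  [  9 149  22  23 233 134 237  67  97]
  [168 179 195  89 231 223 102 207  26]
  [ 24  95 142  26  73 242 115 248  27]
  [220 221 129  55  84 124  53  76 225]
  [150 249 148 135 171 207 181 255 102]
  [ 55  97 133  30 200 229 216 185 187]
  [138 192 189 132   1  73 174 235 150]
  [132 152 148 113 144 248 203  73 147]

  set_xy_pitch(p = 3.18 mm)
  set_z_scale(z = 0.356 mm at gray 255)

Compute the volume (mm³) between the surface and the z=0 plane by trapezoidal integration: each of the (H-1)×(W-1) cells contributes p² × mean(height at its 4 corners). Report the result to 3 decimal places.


144.484

height_mm = gray/255 × 0.356; cell vol = 3.18² × mean(4 corners)
unit = 3.18² × 0.356 / (4×255) = 0.00352943 mm³ per gray-sum
row 0: Σ corner-gray over 8 cells = 4338  → 15.3106
row 1: Σ corner-gray over 8 cells = 4014  → 14.1671
row 2: Σ corner-gray over 8 cells = 4482  → 15.8189
row 3: Σ corner-gray over 8 cells = 4579  → 16.1612
row 4: Σ corner-gray over 8 cells = 3862  → 13.6306
row 5: Σ corner-gray over 8 cells = 4873  → 17.1989
row 6: Σ corner-gray over 8 cells = 5366  → 18.9389
row 7: Σ corner-gray over 8 cells = 4702  → 16.5954
row 8: Σ corner-gray over 8 cells = 4721  → 16.6624
Σ rows: total corner-gray = 40937  → 144.4841 mm³


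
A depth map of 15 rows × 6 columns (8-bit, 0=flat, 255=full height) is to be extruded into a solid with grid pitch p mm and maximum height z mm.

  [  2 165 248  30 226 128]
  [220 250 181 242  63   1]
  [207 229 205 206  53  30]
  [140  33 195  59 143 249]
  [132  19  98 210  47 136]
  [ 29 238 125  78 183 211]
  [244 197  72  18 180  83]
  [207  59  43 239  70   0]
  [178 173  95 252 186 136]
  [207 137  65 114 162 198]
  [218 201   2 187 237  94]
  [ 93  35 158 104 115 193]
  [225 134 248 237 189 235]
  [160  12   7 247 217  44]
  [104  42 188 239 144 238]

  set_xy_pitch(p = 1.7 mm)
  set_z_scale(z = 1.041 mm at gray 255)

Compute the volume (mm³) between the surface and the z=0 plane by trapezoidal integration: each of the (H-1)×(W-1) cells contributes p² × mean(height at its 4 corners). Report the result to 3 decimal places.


117.308

height_mm = gray/255 × 1.041; cell vol = 1.7² × mean(4 corners)
unit = 1.7² × 1.041 / (4×255) = 0.0029495 mm³ per gray-sum
row 0: Σ corner-gray over 5 cells = 3161  → 9.3234
row 1: Σ corner-gray over 5 cells = 3316  → 9.7805
row 2: Σ corner-gray over 5 cells = 2872  → 8.4710
row 3: Σ corner-gray over 5 cells = 2265  → 6.6806
row 4: Σ corner-gray over 5 cells = 2504  → 7.3855
row 5: Σ corner-gray over 5 cells = 2749  → 8.1082
row 6: Σ corner-gray over 5 cells = 2290  → 6.7544
row 7: Σ corner-gray over 5 cells = 2755  → 8.1259
row 8: Σ corner-gray over 5 cells = 3087  → 9.1051
row 9: Σ corner-gray over 5 cells = 2927  → 8.6332
row 10: Σ corner-gray over 5 cells = 2676  → 7.8929
row 11: Σ corner-gray over 5 cells = 3186  → 9.3971
row 12: Σ corner-gray over 5 cells = 3246  → 9.5741
row 13: Σ corner-gray over 5 cells = 2738  → 8.0757
Σ rows: total corner-gray = 39772  → 117.3075 mm³


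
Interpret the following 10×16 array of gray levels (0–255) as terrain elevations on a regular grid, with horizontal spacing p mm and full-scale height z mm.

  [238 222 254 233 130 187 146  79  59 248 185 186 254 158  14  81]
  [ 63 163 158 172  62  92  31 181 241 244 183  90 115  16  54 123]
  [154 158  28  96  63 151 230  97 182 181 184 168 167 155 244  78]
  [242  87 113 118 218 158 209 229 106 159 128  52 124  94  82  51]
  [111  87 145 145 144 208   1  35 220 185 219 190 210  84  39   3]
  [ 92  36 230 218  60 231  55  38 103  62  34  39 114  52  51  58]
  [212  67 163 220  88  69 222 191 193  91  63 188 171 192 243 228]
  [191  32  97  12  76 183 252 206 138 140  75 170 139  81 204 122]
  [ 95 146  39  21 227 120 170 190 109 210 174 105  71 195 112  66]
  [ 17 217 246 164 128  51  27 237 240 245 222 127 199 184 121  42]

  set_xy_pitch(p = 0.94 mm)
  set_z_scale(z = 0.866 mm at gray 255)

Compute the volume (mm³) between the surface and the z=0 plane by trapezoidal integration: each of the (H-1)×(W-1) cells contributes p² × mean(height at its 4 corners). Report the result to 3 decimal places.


height_mm = gray/255 × 0.866; cell vol = 0.94² × mean(4 corners)
unit = 0.94² × 0.866 / (4×255) = 0.000750194 mm³ per gray-sum
row 0: Σ corner-gray over 15 cells = 8819  → 6.6160
row 1: Σ corner-gray over 15 cells = 8230  → 6.1741
row 2: Σ corner-gray over 15 cells = 8487  → 6.3669
row 3: Σ corner-gray over 15 cells = 7985  → 5.9903
row 4: Σ corner-gray over 15 cells = 6734  → 5.0518
row 5: Σ corner-gray over 15 cells = 7558  → 5.6700
row 6: Σ corner-gray over 15 cells = 8685  → 6.5154
row 7: Σ corner-gray over 15 cells = 7862  → 5.8980
row 8: Σ corner-gray over 15 cells = 8814  → 6.6122
Σ rows: total corner-gray = 73174  → 54.8947 mm³

54.895


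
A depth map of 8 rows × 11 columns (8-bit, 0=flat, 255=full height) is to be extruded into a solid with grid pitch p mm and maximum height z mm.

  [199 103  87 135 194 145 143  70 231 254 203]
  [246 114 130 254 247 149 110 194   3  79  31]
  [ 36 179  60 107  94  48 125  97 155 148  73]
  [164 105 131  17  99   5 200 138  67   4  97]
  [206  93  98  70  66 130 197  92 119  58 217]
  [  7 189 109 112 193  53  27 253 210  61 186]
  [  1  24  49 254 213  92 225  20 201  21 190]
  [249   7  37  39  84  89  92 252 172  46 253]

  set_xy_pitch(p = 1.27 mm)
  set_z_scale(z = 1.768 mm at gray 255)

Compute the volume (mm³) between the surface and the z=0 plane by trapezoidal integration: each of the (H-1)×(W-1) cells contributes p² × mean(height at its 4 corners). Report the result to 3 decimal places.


93.164

height_mm = gray/255 × 1.768; cell vol = 1.27² × mean(4 corners)
unit = 1.27² × 1.768 / (4×255) = 0.00279569 mm³ per gray-sum
row 0: Σ corner-gray over 10 cells = 5963  → 16.6707
row 1: Σ corner-gray over 10 cells = 4972  → 13.9002
row 2: Σ corner-gray over 10 cells = 3928  → 10.9815
row 3: Σ corner-gray over 10 cells = 4062  → 11.3561
row 4: Σ corner-gray over 10 cells = 4876  → 13.6318
row 5: Σ corner-gray over 10 cells = 4996  → 13.9673
row 6: Σ corner-gray over 10 cells = 4527  → 12.6561
Σ rows: total corner-gray = 33324  → 93.1637 mm³


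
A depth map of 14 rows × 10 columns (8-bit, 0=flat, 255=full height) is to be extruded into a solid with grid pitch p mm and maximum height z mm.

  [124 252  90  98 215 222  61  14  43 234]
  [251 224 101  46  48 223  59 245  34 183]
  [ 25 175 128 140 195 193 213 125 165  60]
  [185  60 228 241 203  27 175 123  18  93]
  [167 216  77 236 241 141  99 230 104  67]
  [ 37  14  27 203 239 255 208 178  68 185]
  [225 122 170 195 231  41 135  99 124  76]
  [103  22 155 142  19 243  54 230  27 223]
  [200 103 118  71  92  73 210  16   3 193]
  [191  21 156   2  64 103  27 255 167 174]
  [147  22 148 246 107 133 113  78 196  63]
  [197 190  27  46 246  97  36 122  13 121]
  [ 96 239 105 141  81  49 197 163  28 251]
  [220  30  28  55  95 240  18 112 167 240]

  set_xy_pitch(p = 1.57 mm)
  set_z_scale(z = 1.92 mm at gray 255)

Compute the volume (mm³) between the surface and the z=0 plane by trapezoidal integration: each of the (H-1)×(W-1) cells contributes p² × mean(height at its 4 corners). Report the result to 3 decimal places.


height_mm = gray/255 × 1.92; cell vol = 1.57² × mean(4 corners)
unit = 1.57² × 1.92 / (4×255) = 0.00463981 mm³ per gray-sum
row 0: Σ corner-gray over 9 cells = 4742  → 22.0020
row 1: Σ corner-gray over 9 cells = 5147  → 23.8811
row 2: Σ corner-gray over 9 cells = 5181  → 24.0389
row 3: Σ corner-gray over 9 cells = 5350  → 24.8230
row 4: Σ corner-gray over 9 cells = 5528  → 25.6489
row 5: Σ corner-gray over 9 cells = 5141  → 23.8533
row 6: Σ corner-gray over 9 cells = 4645  → 21.5519
row 7: Σ corner-gray over 9 cells = 3875  → 17.9793
row 8: Σ corner-gray over 9 cells = 3720  → 17.2601
row 9: Σ corner-gray over 9 cells = 4251  → 19.7238
row 10: Σ corner-gray over 9 cells = 4168  → 19.3387
row 11: Σ corner-gray over 9 cells = 4225  → 19.6032
row 12: Σ corner-gray over 9 cells = 4303  → 19.9651
Σ rows: total corner-gray = 60276  → 279.6693 mm³

279.669


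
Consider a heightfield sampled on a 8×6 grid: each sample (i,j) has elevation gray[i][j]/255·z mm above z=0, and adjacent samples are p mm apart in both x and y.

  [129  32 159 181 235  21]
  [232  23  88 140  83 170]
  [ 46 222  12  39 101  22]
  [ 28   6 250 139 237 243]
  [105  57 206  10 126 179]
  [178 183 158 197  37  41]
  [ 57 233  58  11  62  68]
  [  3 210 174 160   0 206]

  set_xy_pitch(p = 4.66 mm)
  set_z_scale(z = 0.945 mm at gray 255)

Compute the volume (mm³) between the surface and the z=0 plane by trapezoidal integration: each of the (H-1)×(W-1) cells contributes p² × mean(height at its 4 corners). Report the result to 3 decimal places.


324.135

height_mm = gray/255 × 0.945; cell vol = 4.66² × mean(4 corners)
unit = 4.66² × 0.945 / (4×255) = 0.0201189 mm³ per gray-sum
row 0: Σ corner-gray over 5 cells = 2434  → 48.9693
row 1: Σ corner-gray over 5 cells = 1886  → 37.9442
row 2: Σ corner-gray over 5 cells = 2351  → 47.2995
row 3: Σ corner-gray over 5 cells = 2617  → 52.6511
row 4: Σ corner-gray over 5 cells = 2451  → 49.3113
row 5: Σ corner-gray over 5 cells = 2222  → 44.7041
row 6: Σ corner-gray over 5 cells = 2150  → 43.2556
Σ rows: total corner-gray = 16111  → 324.1350 mm³


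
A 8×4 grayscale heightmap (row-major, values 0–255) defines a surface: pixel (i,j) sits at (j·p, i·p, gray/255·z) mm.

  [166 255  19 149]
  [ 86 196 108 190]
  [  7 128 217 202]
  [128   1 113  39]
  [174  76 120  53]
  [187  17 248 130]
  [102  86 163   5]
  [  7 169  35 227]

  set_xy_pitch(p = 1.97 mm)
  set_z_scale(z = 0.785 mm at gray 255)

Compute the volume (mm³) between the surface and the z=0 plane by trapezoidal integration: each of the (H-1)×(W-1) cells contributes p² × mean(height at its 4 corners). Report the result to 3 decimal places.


29.877

height_mm = gray/255 × 0.785; cell vol = 1.97² × mean(4 corners)
unit = 1.97² × 0.785 / (4×255) = 0.00298677 mm³ per gray-sum
row 0: Σ corner-gray over 3 cells = 1747  → 5.2179
row 1: Σ corner-gray over 3 cells = 1783  → 5.3254
row 2: Σ corner-gray over 3 cells = 1294  → 3.8649
row 3: Σ corner-gray over 3 cells = 1014  → 3.0286
row 4: Σ corner-gray over 3 cells = 1466  → 4.3786
row 5: Σ corner-gray over 3 cells = 1452  → 4.3368
row 6: Σ corner-gray over 3 cells = 1247  → 3.7245
Σ rows: total corner-gray = 10003  → 29.8767 mm³


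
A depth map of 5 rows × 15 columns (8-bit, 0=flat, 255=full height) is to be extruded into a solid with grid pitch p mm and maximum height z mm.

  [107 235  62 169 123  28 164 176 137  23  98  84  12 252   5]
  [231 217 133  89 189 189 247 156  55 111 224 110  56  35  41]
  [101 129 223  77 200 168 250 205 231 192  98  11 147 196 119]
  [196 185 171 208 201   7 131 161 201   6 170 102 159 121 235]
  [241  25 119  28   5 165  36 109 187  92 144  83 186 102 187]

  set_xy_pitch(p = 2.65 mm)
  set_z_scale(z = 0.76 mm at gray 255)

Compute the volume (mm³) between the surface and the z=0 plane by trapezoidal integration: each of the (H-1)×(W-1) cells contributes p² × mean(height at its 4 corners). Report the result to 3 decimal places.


height_mm = gray/255 × 0.76; cell vol = 2.65² × mean(4 corners)
unit = 2.65² × 0.76 / (4×255) = 0.00523245 mm³ per gray-sum
row 0: Σ corner-gray over 14 cells = 7132  → 37.3178
row 1: Σ corner-gray over 14 cells = 8368  → 43.7851
row 2: Σ corner-gray over 14 cells = 8551  → 44.7427
row 3: Σ corner-gray over 14 cells = 7067  → 36.9777
Σ rows: total corner-gray = 31118  → 162.8234 mm³

162.823


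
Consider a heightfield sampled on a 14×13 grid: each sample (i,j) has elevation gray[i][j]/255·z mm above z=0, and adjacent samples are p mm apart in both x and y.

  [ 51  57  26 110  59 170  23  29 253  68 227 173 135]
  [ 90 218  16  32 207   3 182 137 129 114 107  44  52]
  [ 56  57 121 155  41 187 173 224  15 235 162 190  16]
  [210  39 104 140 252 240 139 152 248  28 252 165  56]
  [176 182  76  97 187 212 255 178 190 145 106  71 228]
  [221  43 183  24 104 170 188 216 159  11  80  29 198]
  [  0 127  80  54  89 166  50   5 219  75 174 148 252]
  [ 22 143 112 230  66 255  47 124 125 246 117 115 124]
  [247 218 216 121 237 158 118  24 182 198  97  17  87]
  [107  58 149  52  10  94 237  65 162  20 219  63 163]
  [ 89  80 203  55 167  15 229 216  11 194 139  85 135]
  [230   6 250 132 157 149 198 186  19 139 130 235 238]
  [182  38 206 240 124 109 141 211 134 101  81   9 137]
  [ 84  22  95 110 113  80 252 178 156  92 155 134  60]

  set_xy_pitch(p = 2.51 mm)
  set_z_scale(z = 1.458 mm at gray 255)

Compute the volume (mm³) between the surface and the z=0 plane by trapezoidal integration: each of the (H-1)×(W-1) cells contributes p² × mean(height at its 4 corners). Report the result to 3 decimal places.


height_mm = gray/255 × 1.458; cell vol = 2.51² × mean(4 corners)
unit = 2.51² × 1.458 / (4×255) = 0.00900544 mm³ per gray-sum
row 0: Σ corner-gray over 12 cells = 5096  → 45.8917
row 1: Σ corner-gray over 12 cells = 5712  → 51.4391
row 2: Σ corner-gray over 12 cells = 6976  → 62.8219
row 3: Σ corner-gray over 12 cells = 7586  → 68.3152
row 4: Σ corner-gray over 12 cells = 6635  → 59.7511
row 5: Σ corner-gray over 12 cells = 5459  → 49.1607
row 6: Σ corner-gray over 12 cells = 5932  → 53.4203
row 7: Σ corner-gray over 12 cells = 6812  → 61.3450
row 8: Σ corner-gray over 12 cells = 6034  → 54.3388
row 9: Σ corner-gray over 12 cells = 5540  → 49.8901
row 10: Σ corner-gray over 12 cells = 6682  → 60.1743
row 11: Σ corner-gray over 12 cells = 6777  → 61.0298
row 12: Σ corner-gray over 12 cells = 6025  → 54.2578
Σ rows: total corner-gray = 81266  → 731.8358 mm³

731.836


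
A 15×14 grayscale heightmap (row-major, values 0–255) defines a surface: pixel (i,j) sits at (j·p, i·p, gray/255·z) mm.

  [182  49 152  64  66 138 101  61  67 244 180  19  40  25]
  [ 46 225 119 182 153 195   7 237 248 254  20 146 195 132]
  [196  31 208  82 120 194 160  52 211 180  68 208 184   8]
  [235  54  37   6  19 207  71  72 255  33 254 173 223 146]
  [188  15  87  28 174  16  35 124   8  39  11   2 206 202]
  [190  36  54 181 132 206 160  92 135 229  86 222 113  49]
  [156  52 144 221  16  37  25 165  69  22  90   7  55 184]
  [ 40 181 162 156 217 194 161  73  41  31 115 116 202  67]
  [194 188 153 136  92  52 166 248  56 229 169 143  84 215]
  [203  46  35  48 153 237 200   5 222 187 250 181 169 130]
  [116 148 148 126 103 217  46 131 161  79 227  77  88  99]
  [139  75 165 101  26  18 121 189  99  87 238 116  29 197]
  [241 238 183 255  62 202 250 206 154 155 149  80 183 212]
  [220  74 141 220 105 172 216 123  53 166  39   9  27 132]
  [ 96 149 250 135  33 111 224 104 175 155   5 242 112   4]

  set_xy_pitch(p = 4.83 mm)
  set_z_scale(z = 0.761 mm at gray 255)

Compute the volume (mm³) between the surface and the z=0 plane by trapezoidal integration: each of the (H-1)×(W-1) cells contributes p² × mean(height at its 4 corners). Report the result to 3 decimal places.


height_mm = gray/255 × 0.761; cell vol = 4.83² × mean(4 corners)
unit = 4.83² × 0.761 / (4×255) = 0.0174052 mm³ per gray-sum
row 0: Σ corner-gray over 13 cells = 6709  → 116.7714
row 1: Σ corner-gray over 13 cells = 7740  → 134.7162
row 2: Σ corner-gray over 13 cells = 6789  → 118.1638
row 3: Σ corner-gray over 13 cells = 5069  → 88.2269
row 4: Σ corner-gray over 13 cells = 5411  → 94.1795
row 5: Σ corner-gray over 13 cells = 5677  → 98.8093
row 6: Σ corner-gray over 13 cells = 5551  → 96.6162
row 7: Σ corner-gray over 13 cells = 7246  → 126.1180
row 8: Σ corner-gray over 13 cells = 7640  → 132.9756
row 9: Σ corner-gray over 13 cells = 7116  → 123.8553
row 10: Σ corner-gray over 13 cells = 6181  → 107.5815
row 11: Σ corner-gray over 13 cells = 7551  → 131.4266
row 12: Σ corner-gray over 13 cells = 7729  → 134.5247
row 13: Σ corner-gray over 13 cells = 6532  → 113.6907
Σ rows: total corner-gray = 92941  → 1617.6557 mm³

1617.656
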